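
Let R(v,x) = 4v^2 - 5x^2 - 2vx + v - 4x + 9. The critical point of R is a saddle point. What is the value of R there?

∂R/∂v = 8v - 2x + 1 = 0 and ∂R/∂x = -2v - 10x - 4 = 0, so (v, x) = (-3/14, -5/14).
The Hessian has R_{vv} = 8, R_{xx} = -10, R_{vx} = -2, giving D = -84 < 0, so the point is a saddle point.
R(-3/14, -5/14) = 269/28.

269/28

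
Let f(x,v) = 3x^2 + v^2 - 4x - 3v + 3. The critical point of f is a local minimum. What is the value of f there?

-7/12

∂f/∂x = 6x - 4 = 0 and ∂f/∂v = 2v - 3 = 0, so (x, v) = (2/3, 3/2).
The Hessian has f_{xx} = 6, f_{vv} = 2, f_{xv} = 0, giving D = 12 > 0 with f_{xx} > 0, so the point is a local minimum.
f(2/3, 3/2) = -7/12.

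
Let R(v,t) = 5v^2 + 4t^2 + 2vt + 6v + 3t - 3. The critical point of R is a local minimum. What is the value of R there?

∂R/∂v = 10v + 2t + 6 = 0 and ∂R/∂t = 2v + 8t + 3 = 0, so (v, t) = (-21/38, -9/38).
The Hessian has R_{vv} = 10, R_{tt} = 8, R_{vt} = 2, giving D = 76 > 0 with R_{vv} > 0, so the point is a local minimum.
R(-21/38, -9/38) = -381/76.

-381/76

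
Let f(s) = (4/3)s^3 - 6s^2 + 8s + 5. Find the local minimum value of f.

23/3

f'(s) = 4s^2 - 12s + 8. Setting f'(s) = 0 gives s ∈ {1, 2}.
f''(s) = 8s - 12. f''(1) = -4 < 0 ⇒ local maximum; f''(2) = 4 > 0 ⇒ local minimum.
Thus f has its local minimum at s = 2, with value 23/3.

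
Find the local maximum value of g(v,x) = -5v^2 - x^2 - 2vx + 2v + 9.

∂g/∂v = -10v - 2x + 2 = 0 and ∂g/∂x = -2v - 2x = 0, so (v, x) = (1/4, -1/4).
The Hessian has g_{vv} = -10, g_{xx} = -2, g_{vx} = -2, giving D = 16 > 0 with g_{vv} < 0, so the point is a local maximum.
g(1/4, -1/4) = 37/4.

37/4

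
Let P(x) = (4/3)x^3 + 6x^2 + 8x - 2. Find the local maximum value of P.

P'(x) = 4x^2 + 12x + 8. Setting P'(x) = 0 gives x ∈ {-2, -1}.
P''(x) = 8x + 12. P''(-2) = -4 < 0 ⇒ local maximum; P''(-1) = 4 > 0 ⇒ local minimum.
The local maximum is P(-2) = -14/3.

-14/3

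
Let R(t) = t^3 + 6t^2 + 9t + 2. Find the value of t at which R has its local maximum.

R'(t) = 3t^2 + 12t + 9. Setting R'(t) = 0 gives t ∈ {-3, -1}.
Second-derivative test with R''(t) = 6t + 12: R''(-3) = -6 < 0 ⇒ local maximum; R''(-1) = 6 > 0 ⇒ local minimum.
The local maximum is R(-3) = 2.

-3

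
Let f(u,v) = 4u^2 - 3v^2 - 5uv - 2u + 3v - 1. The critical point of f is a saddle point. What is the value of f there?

-79/73

∂f/∂u = 8u - 5v - 2 = 0 and ∂f/∂v = -5u - 6v + 3 = 0, so (u, v) = (27/73, 14/73).
The Hessian has f_{uu} = 8, f_{vv} = -6, f_{uv} = -5, giving D = -73 < 0, so the point is a saddle point.
f(27/73, 14/73) = -79/73.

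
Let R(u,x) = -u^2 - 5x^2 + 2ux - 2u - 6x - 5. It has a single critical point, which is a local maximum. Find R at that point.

∂R/∂u = -2u + 2x - 2 = 0 and ∂R/∂x = 2u - 10x - 6 = 0, so (u, x) = (-2, -1).
The Hessian has R_{uu} = -2, R_{xx} = -10, R_{ux} = 2, giving D = 16 > 0 with R_{uu} < 0, so the point is a local maximum.
R(-2, -1) = 0.

0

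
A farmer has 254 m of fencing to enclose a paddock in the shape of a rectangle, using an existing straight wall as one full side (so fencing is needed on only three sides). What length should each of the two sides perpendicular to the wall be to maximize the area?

Let the sides perpendicular to the wall have length x and the parallel side y, so 2x + y = 254 and the area is A = xy = x(254 − 2x).
A'(x) = 254 − 4x = 0 gives x = 127/2, and A''(x) = −4 < 0 confirms a maximum.
Then y = 254 − 2·127/2 = 127 and A = 16129/2.

127/2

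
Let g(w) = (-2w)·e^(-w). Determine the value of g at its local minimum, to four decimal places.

By the product rule, g'(w) = (2w - 2)·e^(-w). Since e^(-w) > 0, the only critical point is w = 1.
g''(1) has the same sign as 2 > 0, so this is a local minimum.
g(1) = (-2)·e^(-1) ≈ -0.7358.

-0.7358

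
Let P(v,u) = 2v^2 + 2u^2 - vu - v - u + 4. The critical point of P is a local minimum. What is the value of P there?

11/3

∂P/∂v = 4v - u - 1 = 0 and ∂P/∂u = -v + 4u - 1 = 0, so (v, u) = (1/3, 1/3).
The Hessian has P_{vv} = 4, P_{uu} = 4, P_{vu} = -1, giving D = 15 > 0 with P_{vv} > 0, so the point is a local minimum.
P(1/3, 1/3) = 11/3.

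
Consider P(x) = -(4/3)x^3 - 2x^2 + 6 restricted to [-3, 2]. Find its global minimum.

-38/3

The derivative is -4x^2 - 4x, which vanishes at x = -1 and x = 0.
Compare values at every candidate in [-3, 2]: P(-3) = 24; P(-1) = 16/3; P(0) = 6; P(2) = -38/3.
So the minimum is P(2) = -38/3.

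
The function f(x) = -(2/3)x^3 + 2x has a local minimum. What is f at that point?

-4/3

f'(x) = -2x^2 + 2 = 0 at x = -1, 1.
f''(x) = -4x. f''(-1) = 4 > 0 ⇒ local minimum; f''(1) = -4 < 0 ⇒ local maximum.
The local minimum is f(-1) = -4/3.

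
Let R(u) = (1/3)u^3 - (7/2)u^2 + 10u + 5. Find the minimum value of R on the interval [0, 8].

R'(u) = u^2 - 7u + 10, which vanishes at u = 2 and u = 5.
Candidates: R(0) = 5, R(2) = 41/3, R(5) = 55/6, R(8) = 95/3.
So the minimum is R(0) = 5.

5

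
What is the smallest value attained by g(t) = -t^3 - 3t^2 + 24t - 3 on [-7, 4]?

Differentiating, g'(t) = -3t^2 - 6t + 24; which vanishes at t = -4 and t = 2.
Compare values at every candidate in [-7, 4]: g(-7) = 25,  g(-4) = -83,  g(2) = 25,  g(4) = -19.
The minimum over the interval is -83, attained at t = -4.

-83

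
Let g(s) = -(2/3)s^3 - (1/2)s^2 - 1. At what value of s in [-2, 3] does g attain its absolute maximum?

-2

Differentiating, g'(s) = -2s^2 - s; which vanishes at s = -1/2 and s = 0.
Compare values at every candidate in [-2, 3]: g(-2) = 7/3,  g(-1/2) = -25/24,  g(0) = -1,  g(3) = -47/2.
The maximum over the interval is 7/3, attained at s = -2.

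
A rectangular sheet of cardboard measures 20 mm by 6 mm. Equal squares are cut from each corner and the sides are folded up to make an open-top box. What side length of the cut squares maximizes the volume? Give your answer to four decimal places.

With cut size x, the volume is V(x) = x(20 − 2x)(6 − 2x) for 0 < x < 3.
V'(x) = 12x^2 − 104x + 120. Setting V'(x) = 0 gives x ≈ 1.3706 (the root in (0, 3)).
V''(x) = 24x − 104 is negative there, so this is the maximum; V ≈ 77.0866.

1.3706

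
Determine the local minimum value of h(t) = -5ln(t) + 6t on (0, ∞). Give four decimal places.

5.9116

h'(t) = -5/t + 6 = 0 gives t = 5/6.
h''(t) = 5/t², which is positive for t > 0, so this is a local minimum.
h(5/6) = -5·ln(5/6) + 5 ≈ 5.9116.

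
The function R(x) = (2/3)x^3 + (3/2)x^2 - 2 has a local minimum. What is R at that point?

Critical points: R'(x) = 2x^2 + 3x vanishes at x = -3/2, 0.
R''(x) = 4x + 3. R''(-3/2) = -3 < 0 ⇒ local maximum; R''(0) = 3 > 0 ⇒ local minimum.
Thus R has its local minimum at x = 0, with value -2.

-2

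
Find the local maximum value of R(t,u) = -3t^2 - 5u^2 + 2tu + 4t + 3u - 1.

∂R/∂t = -6t + 2u + 4 = 0 and ∂R/∂u = 2t - 10u + 3 = 0, so (t, u) = (23/28, 13/28).
The Hessian has R_{tt} = -6, R_{uu} = -10, R_{tu} = 2, giving D = 56 > 0 with R_{tt} < 0, so the point is a local maximum.
R(23/28, 13/28) = 75/56.

75/56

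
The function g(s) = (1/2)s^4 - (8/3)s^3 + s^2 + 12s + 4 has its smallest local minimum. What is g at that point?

g'(s) = 2s^3 - 8s^2 + 2s + 12 = 0 at s = -1, 2, 3.
g''(s) = 6s^2 - 16s + 2. g''(-1) = 24 > 0 ⇒ local minimum; g''(2) = -6 < 0 ⇒ local maximum; g''(3) = 8 > 0 ⇒ local minimum.
So the smallest local minimum value is g(-1) = -23/6.

-23/6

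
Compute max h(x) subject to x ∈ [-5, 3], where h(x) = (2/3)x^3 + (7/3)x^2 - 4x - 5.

Differentiating, h'(x) = 2x^2 + (14/3)x - 4; which vanishes at x = -3 and x = 2/3.
Compare values at every candidate in [-5, 3]: h(-5) = -10; h(-3) = 10; h(2/3) = -521/81; h(3) = 22.
The maximum over the interval is 22, attained at x = 3.

22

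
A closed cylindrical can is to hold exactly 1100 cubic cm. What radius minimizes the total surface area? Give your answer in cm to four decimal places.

5.5942

With radius r and height h, πr²h = 1100 so h = 1100/(πr²), and S(r) = 2πr² + 2πrh = 2πr² + 2·1100/r.
S'(r) = 4πr − 2·1100/r² = 0 ⇒ r³ = 1100/(2π), so r ≈ 5.5942 and h = 2r ≈ 11.1884.
S''(r) = 4π + 4·1100/r³ > 0, so this is the minimum; S ≈ 589.8972.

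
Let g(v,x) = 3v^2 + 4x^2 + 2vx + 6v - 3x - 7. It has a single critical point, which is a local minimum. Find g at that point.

-515/44

∂g/∂v = 6v + 2x + 6 = 0 and ∂g/∂x = 2v + 8x - 3 = 0, so (v, x) = (-27/22, 15/22).
The Hessian has g_{vv} = 6, g_{xx} = 8, g_{vx} = 2, giving D = 44 > 0 with g_{vv} > 0, so the point is a local minimum.
g(-27/22, 15/22) = -515/44.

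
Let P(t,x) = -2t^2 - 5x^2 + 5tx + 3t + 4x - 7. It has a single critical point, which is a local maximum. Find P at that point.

32/15

∂P/∂t = -4t + 5x + 3 = 0 and ∂P/∂x = 5t - 10x + 4 = 0, so (t, x) = (10/3, 31/15).
The Hessian has P_{tt} = -4, P_{xx} = -10, P_{tx} = 5, giving D = 15 > 0 with P_{tt} < 0, so the point is a local maximum.
P(10/3, 31/15) = 32/15.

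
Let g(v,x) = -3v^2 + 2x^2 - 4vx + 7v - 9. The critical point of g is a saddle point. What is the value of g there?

∂g/∂v = -6v - 4x + 7 = 0 and ∂g/∂x = -4v + 4x = 0, so (v, x) = (7/10, 7/10).
The Hessian has g_{vv} = -6, g_{xx} = 4, g_{vx} = -4, giving D = -40 < 0, so the point is a saddle point.
g(7/10, 7/10) = -131/20.

-131/20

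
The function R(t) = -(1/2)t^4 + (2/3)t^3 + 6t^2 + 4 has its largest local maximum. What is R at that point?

71/2

R'(t) = -2t^3 + 2t^2 + 12t. Setting R'(t) = 0 gives t ∈ {-2, 0, 3}.
R''(t) = -6t^2 + 4t + 12. R''(-2) = -20 < 0 ⇒ local maximum; R''(0) = 12 > 0 ⇒ local minimum; R''(3) = -30 < 0 ⇒ local maximum.
The largest local maximum is R(3) = 71/2.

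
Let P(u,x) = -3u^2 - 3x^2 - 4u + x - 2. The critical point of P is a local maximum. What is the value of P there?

∂P/∂u = -6u - 4 = 0 and ∂P/∂x = -6x + 1 = 0, so (u, x) = (-2/3, 1/6).
The Hessian has P_{uu} = -6, P_{xx} = -6, P_{ux} = 0, giving D = 36 > 0 with P_{uu} < 0, so the point is a local maximum.
P(-2/3, 1/6) = -7/12.

-7/12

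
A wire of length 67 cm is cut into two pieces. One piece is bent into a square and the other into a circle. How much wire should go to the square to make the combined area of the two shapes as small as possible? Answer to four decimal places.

37.5266

Let x be the length used for the square. Square side x/4; circle radius (67−x)/(2π).
A(x) = (x/4)² + π·((67−x)/(2π))² = x²/16 + (67−x)²/(4π) for 0 ≤ x ≤ 67. A'(x) = x/8 − (67−x)/(2π) = 0 gives x = 4·67/(π+4) ≈ 37.5266.
A'' = 1/8 + 1/(2π) > 0, so this gives the minimum combined area; x ≈ 37.5266 cm to the square.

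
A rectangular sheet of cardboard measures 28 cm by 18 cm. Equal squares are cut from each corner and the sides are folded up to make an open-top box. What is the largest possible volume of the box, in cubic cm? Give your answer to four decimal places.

808.7464

With cut size x, the volume is V(x) = x(28 − 2x)(18 − 2x) for 0 < x < 9.
V'(x) = 12x^2 − 184x + 504. Setting V'(x) = 0 gives x ≈ 3.5706 (the root in (0, 9)).
V''(x) = 24x − 184 is negative there, so this is the maximum; V ≈ 808.7464.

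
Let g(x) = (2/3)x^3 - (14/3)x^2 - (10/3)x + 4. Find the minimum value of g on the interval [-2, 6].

-46

g'(x) = 2x^2 - (28/3)x - 10/3, which vanishes at x = -1/3 and x = 5.
Compare values at every candidate in [-2, 6]: g(-2) = -40/3; g(-1/3) = 370/81; g(5) = -46; g(6) = -40.
So the minimum is g(5) = -46.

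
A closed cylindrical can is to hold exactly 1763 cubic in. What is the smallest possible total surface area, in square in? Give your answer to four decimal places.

With radius r and height h, πr²h = 1763 so h = 1763/(πr²), and S(r) = 2πr² + 2πrh = 2πr² + 2·1763/r.
S'(r) = 4πr − 2·1763/r² = 0 ⇒ r³ = 1763/(2π), so r ≈ 6.5467 and h = 2r ≈ 13.0935.
S''(r) = 4π + 4·1763/r³ > 0, so this is the minimum; S ≈ 807.8848.

807.8848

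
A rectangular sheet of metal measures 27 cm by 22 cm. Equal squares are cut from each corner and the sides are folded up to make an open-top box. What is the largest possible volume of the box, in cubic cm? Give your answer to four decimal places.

With cut size x, the volume is V(x) = x(27 − 2x)(22 − 2x) for 0 < x < 11.
V'(x) = 12x^2 − 196x + 594. Setting V'(x) = 0 gives x ≈ 4.0200 (the root in (0, 11)).
V''(x) = 24x − 196 is negative there, so this is the maximum; V ≈ 1064.0200.

1064.0200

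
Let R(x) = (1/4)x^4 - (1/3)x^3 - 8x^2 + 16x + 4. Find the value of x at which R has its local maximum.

1

R'(x) = x^3 - x^2 - 16x + 16. Setting R'(x) = 0 gives x ∈ {-4, 1, 4}.
Second-derivative test with R''(x) = 3x^2 - 2x - 16: R''(-4) = 40 > 0 ⇒ local minimum; R''(1) = -15 < 0 ⇒ local maximum; R''(4) = 24 > 0 ⇒ local minimum.
The local maximum is R(1) = 143/12.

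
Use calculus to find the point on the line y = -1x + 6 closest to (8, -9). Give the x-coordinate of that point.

23/2

Minimize D(x)^2 = (x - 8)^2 + (-x + 15)^2.
d/dx[D^2] = 2(x - 8) + 2·(-1)·(-x + 15) = 0 ⇒ x = 23/2.
Then y = -11/2 and the distance is √(49/2) ≈ 4.9497.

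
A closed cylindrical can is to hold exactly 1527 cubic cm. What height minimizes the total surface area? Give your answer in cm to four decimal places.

12.4810

With radius r and height h, πr²h = 1527 so h = 1527/(πr²), and S(r) = 2πr² + 2πrh = 2πr² + 2·1527/r.
S'(r) = 4πr − 2·1527/r² = 0 ⇒ r³ = 1527/(2π), so r ≈ 6.2405 and h = 2r ≈ 12.4810.
S''(r) = 4π + 4·1527/r³ > 0, so this is the minimum; S ≈ 734.0752.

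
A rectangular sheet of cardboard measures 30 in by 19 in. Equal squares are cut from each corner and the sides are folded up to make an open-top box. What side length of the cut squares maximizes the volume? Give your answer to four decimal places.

With cut size x, the volume is V(x) = x(30 − 2x)(19 − 2x) for 0 < x < 9.5.
V'(x) = 12x^2 − 196x + 570. Setting V'(x) = 0 gives x ≈ 3.7855 (the root in (0, 9.5)).
V''(x) = 24x − 196 is negative there, so this is the maximum; V ≈ 970.3790.

3.7855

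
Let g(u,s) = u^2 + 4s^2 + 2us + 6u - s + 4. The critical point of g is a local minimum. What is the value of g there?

-109/12

∂g/∂u = 2u + 2s + 6 = 0 and ∂g/∂s = 2u + 8s - 1 = 0, so (u, s) = (-25/6, 7/6).
The Hessian has g_{uu} = 2, g_{ss} = 8, g_{us} = 2, giving D = 12 > 0 with g_{uu} > 0, so the point is a local minimum.
g(-25/6, 7/6) = -109/12.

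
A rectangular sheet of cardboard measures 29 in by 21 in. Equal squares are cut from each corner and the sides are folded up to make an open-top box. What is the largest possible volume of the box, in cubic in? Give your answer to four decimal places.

With cut size x, the volume is V(x) = x(29 − 2x)(21 − 2x) for 0 < x < 10.5.
V'(x) = 12x^2 − 200x + 609. Setting V'(x) = 0 gives x ≈ 4.0096 (the root in (0, 10.5)).
V''(x) = 24x − 200 is negative there, so this is the maximum; V ≈ 1092.0048.

1092.0048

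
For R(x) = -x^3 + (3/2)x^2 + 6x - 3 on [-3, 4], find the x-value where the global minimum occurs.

4

The derivative is -3x^2 + 3x + 6, which vanishes at x = -1 and x = 2.
Compare values at every candidate in [-3, 4]: R(-3) = 39/2,  R(-1) = -13/2,  R(2) = 7,  R(4) = -19.
The minimum over the interval is -19, attained at x = 4.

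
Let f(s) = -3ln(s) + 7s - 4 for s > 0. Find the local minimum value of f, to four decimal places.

f'(s) = -3/s + 7 = 0 gives s = 3/7.
f''(s) = 3/s², which is positive for s > 0, so this is a local minimum.
f(3/7) = -3·ln(3/7) + 3 - 4 ≈ 1.5419.

1.5419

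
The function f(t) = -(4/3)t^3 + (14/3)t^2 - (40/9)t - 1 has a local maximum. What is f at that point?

-131/81

f'(t) = -4t^2 + (28/3)t - 40/9. Setting f'(t) = 0 gives t ∈ {2/3, 5/3}.
f''(t) = -8t + 28/3. f''(2/3) = 4 > 0 ⇒ local minimum; f''(5/3) = -4 < 0 ⇒ local maximum.
So the local maximum value is f(5/3) = -131/81.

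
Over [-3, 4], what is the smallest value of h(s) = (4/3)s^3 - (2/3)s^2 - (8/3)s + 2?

-32

h'(s) = 4s^2 - (4/3)s - 8/3, which vanishes at s = -2/3 and s = 1.
Candidates: h(-3) = -32; h(-2/3) = 250/81; h(1) = 0; h(4) = 66.
So the minimum is h(-3) = -32.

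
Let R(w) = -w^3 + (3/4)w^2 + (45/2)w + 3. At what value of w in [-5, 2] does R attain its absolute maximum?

2

Differentiating, R'(w) = -3w^2 + (3/2)w + 45/2; whose only zero in [-5, 2] is w = -5/2.
Candidates: R(-5) = 137/4,  R(-5/2) = -527/16,  R(2) = 43.
Hence the absolute maximum is 43 at w = 2.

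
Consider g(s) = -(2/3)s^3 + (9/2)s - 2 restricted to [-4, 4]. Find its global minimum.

-80/3

Differentiating, g'(s) = -2s^2 + 9/2; which vanishes at s = -3/2 and s = 3/2.
Candidates: g(-4) = 68/3; g(-3/2) = -13/2; g(3/2) = 5/2; g(4) = -80/3.
The minimum over the interval is -80/3, attained at s = 4.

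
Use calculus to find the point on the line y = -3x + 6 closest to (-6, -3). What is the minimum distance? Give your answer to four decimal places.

8.5381

Minimize D(x)^2 = (x + 6)^2 + (-3x + 9)^2.
d/dx[D^2] = 2(x + 6) + 2·(-3)·(-3x + 9) = 0 ⇒ x = 21/10.
Then y = -3/10 and the distance is √(729/10) ≈ 8.5381.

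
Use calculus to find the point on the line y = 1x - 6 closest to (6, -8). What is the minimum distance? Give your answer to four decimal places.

5.6569

Minimize D(x)^2 = (x - 6)^2 + (x + 2)^2.
d/dx[D^2] = 2(x - 6) + 2·1·(x + 2) = 0 ⇒ x = 2.
Then y = -4 and the distance is √(32) ≈ 5.6569.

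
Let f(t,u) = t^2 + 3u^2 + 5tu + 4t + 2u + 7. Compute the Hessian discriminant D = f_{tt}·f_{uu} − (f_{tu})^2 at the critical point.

∂f/∂t = 2t + 5u + 4 = 0 and ∂f/∂u = 5t + 6u + 2 = 0, so (t, u) = (14/13, -16/13).
The Hessian has f_{tt} = 2, f_{uu} = 6, f_{tu} = 5, giving D = -13 < 0, so the point is a saddle point.
D = (2)·(6) − (5)^2 = -13.

-13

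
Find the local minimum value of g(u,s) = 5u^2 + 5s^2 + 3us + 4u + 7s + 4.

∂g/∂u = 10u + 3s + 4 = 0 and ∂g/∂s = 3u + 10s + 7 = 0, so (u, s) = (-19/91, -58/91).
The Hessian has g_{uu} = 10, g_{ss} = 10, g_{us} = 3, giving D = 91 > 0 with g_{uu} > 0, so the point is a local minimum.
g(-19/91, -58/91) = 123/91.

123/91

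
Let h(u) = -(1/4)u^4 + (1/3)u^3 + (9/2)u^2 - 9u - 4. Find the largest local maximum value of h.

137/4

h'(u) = -u^3 + u^2 + 9u - 9 = 0 at u = -3, 1, 3.
Second-derivative test with h''(u) = -3u^2 + 2u + 9: h''(-3) = -24 < 0 ⇒ local maximum; h''(1) = 8 > 0 ⇒ local minimum; h''(3) = -12 < 0 ⇒ local maximum.
Thus h has its largest local maximum at u = -3, with value 137/4.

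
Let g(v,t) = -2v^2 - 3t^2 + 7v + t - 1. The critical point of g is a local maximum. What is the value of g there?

∂g/∂v = -4v + 7 = 0 and ∂g/∂t = -6t + 1 = 0, so (v, t) = (7/4, 1/6).
The Hessian has g_{vv} = -4, g_{tt} = -6, g_{vt} = 0, giving D = 24 > 0 with g_{vv} < 0, so the point is a local maximum.
g(7/4, 1/6) = 125/24.

125/24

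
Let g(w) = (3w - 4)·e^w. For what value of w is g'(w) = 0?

1/3

Differentiating with the product rule gives g'(w) = (3w - 1)·e^w. Since e^w > 0, the only critical point is w = 1/3.
g''(1/3) has the same sign as 3 > 0, so this is a local minimum.
g(1/3) = (-3)·e^(1/3) ≈ -4.1868.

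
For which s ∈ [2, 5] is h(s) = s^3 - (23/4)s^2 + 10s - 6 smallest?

The derivative is 3s^2 - (23/2)s + 10, whose only zero in [2, 5] is s = 5/2.
Evaluating at the critical points and endpoints: h(2) = -1; h(5/2) = -21/16; h(5) = 101/4.
The minimum over the interval is -21/16, attained at s = 5/2.

5/2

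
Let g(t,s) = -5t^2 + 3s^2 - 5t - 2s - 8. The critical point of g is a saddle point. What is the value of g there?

∂g/∂t = -10t - 5 = 0 and ∂g/∂s = 6s - 2 = 0, so (t, s) = (-1/2, 1/3).
The Hessian has g_{tt} = -10, g_{ss} = 6, g_{ts} = 0, giving D = -60 < 0, so the point is a saddle point.
g(-1/2, 1/3) = -85/12.

-85/12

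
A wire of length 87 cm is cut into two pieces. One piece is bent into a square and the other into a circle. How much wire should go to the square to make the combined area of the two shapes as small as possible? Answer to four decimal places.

48.7286

Let x be the length used for the square. Square side x/4; circle radius (87−x)/(2π).
A(x) = (x/4)² + π·((87−x)/(2π))² = x²/16 + (87−x)²/(4π) for 0 ≤ x ≤ 87. A'(x) = x/8 − (87−x)/(2π) = 0 gives x = 4·87/(π+4) ≈ 48.7286.
A'' = 1/8 + 1/(2π) > 0, so this gives the minimum combined area; x ≈ 48.7286 cm to the square.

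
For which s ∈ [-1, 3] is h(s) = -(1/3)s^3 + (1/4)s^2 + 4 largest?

-1

Differentiating, h'(s) = -s^2 + (1/2)s; which vanishes at s = 0 and s = 1/2.
Compare values at every candidate in [-1, 3]: h(-1) = 55/12, h(0) = 4, h(1/2) = 193/48, h(3) = -11/4.
The maximum over the interval is 55/12, attained at s = -1.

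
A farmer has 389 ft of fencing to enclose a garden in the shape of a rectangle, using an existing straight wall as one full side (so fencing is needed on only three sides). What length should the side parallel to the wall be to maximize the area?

389/2

Let the sides perpendicular to the wall have length x and the parallel side y, so 2x + y = 389 and the area is A = xy = x(389 − 2x).
A'(x) = 389 − 4x = 0 gives x = 389/4, and A''(x) = −4 < 0 confirms a maximum.
Then y = 389 − 2·389/4 = 389/2 and A = 151321/8.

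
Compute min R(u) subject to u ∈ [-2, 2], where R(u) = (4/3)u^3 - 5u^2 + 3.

The derivative is 4u^2 - 10u, whose only zero in [-2, 2] is u = 0.
Compare values at every candidate in [-2, 2]: R(-2) = -83/3, R(0) = 3, R(2) = -19/3.
The minimum over the interval is -83/3, attained at u = -2.

-83/3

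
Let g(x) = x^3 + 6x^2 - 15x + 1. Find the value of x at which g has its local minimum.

1

g'(x) = 3x^2 + 12x - 15 = 0 at x = -5, 1.
g''(x) = 6x + 12. g''(-5) = -18 < 0 ⇒ local maximum; g''(1) = 18 > 0 ⇒ local minimum.
So the local minimum value is g(1) = -7.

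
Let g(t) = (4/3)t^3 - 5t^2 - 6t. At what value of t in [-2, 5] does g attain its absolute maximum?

g'(t) = 4t^2 - 10t - 6, which vanishes at t = -1/2 and t = 3.
Compare values at every candidate in [-2, 5]: g(-2) = -56/3,  g(-1/2) = 19/12,  g(3) = -27,  g(5) = 35/3.
Hence the absolute maximum is 35/3 at t = 5.

5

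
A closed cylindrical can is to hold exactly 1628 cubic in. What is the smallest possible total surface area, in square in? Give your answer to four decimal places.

With radius r and height h, πr²h = 1628 so h = 1628/(πr²), and S(r) = 2πr² + 2πrh = 2πr² + 2·1628/r.
S'(r) = 4πr − 2·1628/r² = 0 ⇒ r³ = 1628/(2π), so r ≈ 6.3752 and h = 2r ≈ 12.7503.
S''(r) = 4π + 4·1628/r³ > 0, so this is the minimum; S ≈ 766.0977.

766.0977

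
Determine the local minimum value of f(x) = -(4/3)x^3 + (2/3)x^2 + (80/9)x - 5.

-1013/81

f'(x) = -4x^2 + (4/3)x + 80/9 = 0 at x = -4/3, 5/3.
Since f''(x) = -8x + 4/3, we get f''(-4/3) = 12 > 0 ⇒ local minimum; f''(5/3) = -12 < 0 ⇒ local maximum.
So the local minimum value is f(-4/3) = -1013/81.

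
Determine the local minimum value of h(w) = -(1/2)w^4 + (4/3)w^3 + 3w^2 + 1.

h'(w) = -2w^3 + 4w^2 + 6w = 0 at w = -1, 0, 3.
Since h''(w) = -6w^2 + 8w + 6, we get h''(-1) = -8 < 0 ⇒ local maximum; h''(0) = 6 > 0 ⇒ local minimum; h''(3) = -24 < 0 ⇒ local maximum.
Thus h has its local minimum at w = 0, with value 1.

1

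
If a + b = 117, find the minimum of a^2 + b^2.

13689/2

With a + b = 117, a^2 + b^2 = a^2 + (117 − a)^2.
The derivative 2a − 2(117 − a) = 4a − 234 vanishes at a = 117/2; second derivative 4 > 0, a minimum.
The minimum is 2·(117/2)^2 = 13689/2.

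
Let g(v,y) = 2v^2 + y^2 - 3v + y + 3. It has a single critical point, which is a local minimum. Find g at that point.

∂g/∂v = 4v - 3 = 0 and ∂g/∂y = 2y + 1 = 0, so (v, y) = (3/4, -1/2).
The Hessian has g_{vv} = 4, g_{yy} = 2, g_{vy} = 0, giving D = 8 > 0 with g_{vv} > 0, so the point is a local minimum.
g(3/4, -1/2) = 13/8.

13/8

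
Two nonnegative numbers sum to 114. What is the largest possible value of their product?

3249

With x + y = 114, the product is P(x) = x(114 − x).
P'(x) = 114 − 2x = 0 gives x = 57; P'' = −2 < 0, so this is the maximum.
P = 57·57 = 3249.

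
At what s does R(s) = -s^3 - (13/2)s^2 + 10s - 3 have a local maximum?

Critical points: R'(s) = -3s^2 - 13s + 10 vanishes at s = -5, 2/3.
Since R''(s) = -6s - 13, we get R''(-5) = 17 > 0 ⇒ local minimum; R''(2/3) = -17 < 0 ⇒ local maximum.
The local maximum is R(2/3) = 13/27.

2/3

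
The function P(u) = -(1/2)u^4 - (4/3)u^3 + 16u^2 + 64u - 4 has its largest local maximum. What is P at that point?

884/3

Critical points: P'(u) = -2u^3 - 4u^2 + 32u + 64 vanishes at u = -4, -2, 4.
Second-derivative test with P''(u) = -6u^2 - 8u + 32: P''(-4) = -32 < 0 ⇒ local maximum; P''(-2) = 24 > 0 ⇒ local minimum; P''(4) = -96 < 0 ⇒ local maximum.
So the largest local maximum value is P(4) = 884/3.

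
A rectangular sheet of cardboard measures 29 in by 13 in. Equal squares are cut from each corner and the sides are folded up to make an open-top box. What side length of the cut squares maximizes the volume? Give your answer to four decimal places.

With cut size x, the volume is V(x) = x(29 − 2x)(13 − 2x) for 0 < x < 6.5.
V'(x) = 12x^2 − 168x + 377. Setting V'(x) = 0 gives x ≈ 2.8068 (the root in (0, 6.5)).
V''(x) = 24x − 168 is negative there, so this is the maximum; V ≈ 484.8503.

2.8068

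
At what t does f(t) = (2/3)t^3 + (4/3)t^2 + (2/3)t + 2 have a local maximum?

f'(t) = 2t^2 + (8/3)t + 2/3. Setting f'(t) = 0 gives t ∈ {-1, -1/3}.
Second-derivative test with f''(t) = 4t + 8/3: f''(-1) = -4/3 < 0 ⇒ local maximum; f''(-1/3) = 4/3 > 0 ⇒ local minimum.
So the local maximum value is f(-1) = 2.

-1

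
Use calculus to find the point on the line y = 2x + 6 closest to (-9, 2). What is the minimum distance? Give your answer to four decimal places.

6.2610

Minimize D(x)^2 = (x + 9)^2 + (2x + 4)^2.
d/dx[D^2] = 2(x + 9) + 2·2·(2x + 4) = 0 ⇒ x = -17/5.
Then y = -4/5 and the distance is √(196/5) ≈ 6.2610.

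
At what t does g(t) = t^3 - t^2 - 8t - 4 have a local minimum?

2

Critical points: g'(t) = 3t^2 - 2t - 8 vanishes at t = -4/3, 2.
Second-derivative test with g''(t) = 6t - 2: g''(-4/3) = -10 < 0 ⇒ local maximum; g''(2) = 10 > 0 ⇒ local minimum.
Thus g has its local minimum at t = 2, with value -16.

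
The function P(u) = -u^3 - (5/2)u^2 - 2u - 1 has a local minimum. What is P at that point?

Critical points: P'(u) = -3u^2 - 5u - 2 vanishes at u = -1, -2/3.
Second-derivative test with P''(u) = -6u - 5: P''(-1) = 1 > 0 ⇒ local minimum; P''(-2/3) = -1 < 0 ⇒ local maximum.
Thus P has its local minimum at u = -1, with value -1/2.

-1/2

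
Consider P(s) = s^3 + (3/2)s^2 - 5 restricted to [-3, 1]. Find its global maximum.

-5/2

Differentiating, P'(s) = 3s^2 + 3s; which vanishes at s = -1 and s = 0.
Evaluating at the critical points and endpoints: P(-3) = -37/2; P(-1) = -9/2; P(0) = -5; P(1) = -5/2.
Hence the absolute maximum is -5/2 at s = 1.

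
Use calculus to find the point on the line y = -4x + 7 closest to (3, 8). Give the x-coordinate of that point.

-1/17

Minimize D(x)^2 = (x - 3)^2 + (-4x - 1)^2.
d/dx[D^2] = 2(x - 3) + 2·(-4)·(-4x - 1) = 0 ⇒ x = -1/17.
Then y = 123/17 and the distance is √(169/17) ≈ 3.1530.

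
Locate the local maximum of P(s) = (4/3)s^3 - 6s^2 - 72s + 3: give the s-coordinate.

-3

Critical points: P'(s) = 4s^2 - 12s - 72 vanishes at s = -3, 6.
P''(s) = 8s - 12. P''(-3) = -36 < 0 ⇒ local maximum; P''(6) = 36 > 0 ⇒ local minimum.
Thus P has its local maximum at s = -3, with value 129.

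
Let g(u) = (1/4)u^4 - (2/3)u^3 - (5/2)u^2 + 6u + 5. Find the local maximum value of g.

Critical points: g'(u) = u^3 - 2u^2 - 5u + 6 vanishes at u = -2, 1, 3.
Second-derivative test with g''(u) = 3u^2 - 4u - 5: g''(-2) = 15 > 0 ⇒ local minimum; g''(1) = -6 < 0 ⇒ local maximum; g''(3) = 10 > 0 ⇒ local minimum.
So the local maximum value is g(1) = 97/12.

97/12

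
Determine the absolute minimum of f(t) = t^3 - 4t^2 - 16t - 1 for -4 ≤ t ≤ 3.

The derivative is 3t^2 - 8t - 16, whose only zero in [-4, 3] is t = -4/3.
Evaluating at the critical points and endpoints: f(-4) = -65, f(-4/3) = 293/27, f(3) = -58.
So the minimum is f(-4) = -65.

-65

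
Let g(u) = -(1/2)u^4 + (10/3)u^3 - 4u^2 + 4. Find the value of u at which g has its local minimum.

Critical points: g'(u) = -2u^3 + 10u^2 - 8u vanishes at u = 0, 1, 4.
g''(u) = -6u^2 + 20u - 8. g''(0) = -8 < 0 ⇒ local maximum; g''(1) = 6 > 0 ⇒ local minimum; g''(4) = -24 < 0 ⇒ local maximum.
The local minimum is g(1) = 17/6.

1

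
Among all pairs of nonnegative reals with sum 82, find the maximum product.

With x + y = 82, the product is P(x) = x(82 − x).
P'(x) = 82 − 2x = 0 gives x = 41; P'' = −2 < 0, so this is the maximum.
P = 41·41 = 1681.

1681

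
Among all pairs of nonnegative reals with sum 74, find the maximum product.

1369

With x + y = 74, the product is P(x) = x(74 − x).
P'(x) = 74 − 2x = 0 gives x = 37; P'' = −2 < 0, so this is the maximum.
P = 37·37 = 1369.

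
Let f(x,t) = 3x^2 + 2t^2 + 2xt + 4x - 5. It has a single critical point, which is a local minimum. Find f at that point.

-33/5

∂f/∂x = 6x + 2t + 4 = 0 and ∂f/∂t = 2x + 4t = 0, so (x, t) = (-4/5, 2/5).
The Hessian has f_{xx} = 6, f_{tt} = 4, f_{xt} = 2, giving D = 20 > 0 with f_{xx} > 0, so the point is a local minimum.
f(-4/5, 2/5) = -33/5.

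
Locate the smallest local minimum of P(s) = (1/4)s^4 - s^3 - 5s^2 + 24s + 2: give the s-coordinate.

-3

P'(s) = s^3 - 3s^2 - 10s + 24 = 0 at s = -3, 2, 4.
Second-derivative test with P''(s) = 3s^2 - 6s - 10: P''(-3) = 35 > 0 ⇒ local minimum; P''(2) = -10 < 0 ⇒ local maximum; P''(4) = 14 > 0 ⇒ local minimum.
So the smallest local minimum value is P(-3) = -271/4.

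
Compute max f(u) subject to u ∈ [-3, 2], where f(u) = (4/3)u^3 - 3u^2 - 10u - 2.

Differentiating, f'(u) = 4u^2 - 6u - 10; whose only zero in [-3, 2] is u = -1.
Compare values at every candidate in [-3, 2]: f(-3) = -35; f(-1) = 11/3; f(2) = -70/3.
The maximum over the interval is 11/3, attained at u = -1.

11/3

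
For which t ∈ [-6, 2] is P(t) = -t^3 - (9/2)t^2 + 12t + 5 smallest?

Differentiating, P'(t) = -3t^2 - 9t + 12; which vanishes at t = -4 and t = 1.
Compare values at every candidate in [-6, 2]: P(-6) = -13; P(-4) = -51; P(1) = 23/2; P(2) = 3.
So the minimum is P(-4) = -51.

-4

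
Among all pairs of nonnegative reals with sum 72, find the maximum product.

1296

With x + y = 72, the product is P(x) = x(72 − x).
P'(x) = 72 − 2x = 0 gives x = 36; P'' = −2 < 0, so this is the maximum.
P = 36·36 = 1296.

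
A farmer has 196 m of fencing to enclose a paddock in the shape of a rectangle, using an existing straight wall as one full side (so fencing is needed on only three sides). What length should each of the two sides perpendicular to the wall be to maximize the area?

49

Let the sides perpendicular to the wall have length x and the parallel side y, so 2x + y = 196 and the area is A = xy = x(196 − 2x).
A'(x) = 196 − 4x = 0 gives x = 49, and A''(x) = −4 < 0 confirms a maximum.
Then y = 196 − 2·49 = 98 and A = 4802.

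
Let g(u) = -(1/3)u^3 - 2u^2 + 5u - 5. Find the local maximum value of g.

g'(u) = -u^2 - 4u + 5. Setting g'(u) = 0 gives u ∈ {-5, 1}.
Second-derivative test with g''(u) = -2u - 4: g''(-5) = 6 > 0 ⇒ local minimum; g''(1) = -6 < 0 ⇒ local maximum.
The local maximum is g(1) = -7/3.

-7/3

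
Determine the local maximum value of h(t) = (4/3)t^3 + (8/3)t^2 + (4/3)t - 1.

Critical points: h'(t) = 4t^2 + (16/3)t + 4/3 vanishes at t = -1, -1/3.
h''(t) = 8t + 16/3. h''(-1) = -8/3 < 0 ⇒ local maximum; h''(-1/3) = 8/3 > 0 ⇒ local minimum.
The local maximum is h(-1) = -1.

-1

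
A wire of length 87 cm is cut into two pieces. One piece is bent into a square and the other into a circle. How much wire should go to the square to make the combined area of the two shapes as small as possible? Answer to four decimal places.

Let x be the length used for the square. Square side x/4; circle radius (87−x)/(2π).
A(x) = (x/4)² + π·((87−x)/(2π))² = x²/16 + (87−x)²/(4π) for 0 ≤ x ≤ 87. A'(x) = x/8 − (87−x)/(2π) = 0 gives x = 4·87/(π+4) ≈ 48.7286.
A'' = 1/8 + 1/(2π) > 0, so this gives the minimum combined area; x ≈ 48.7286 cm to the square.

48.7286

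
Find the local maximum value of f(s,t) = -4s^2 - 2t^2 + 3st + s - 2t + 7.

173/23

∂f/∂s = -8s + 3t + 1 = 0 and ∂f/∂t = 3s - 4t - 2 = 0, so (s, t) = (-2/23, -13/23).
The Hessian has f_{ss} = -8, f_{tt} = -4, f_{st} = 3, giving D = 23 > 0 with f_{ss} < 0, so the point is a local maximum.
f(-2/23, -13/23) = 173/23.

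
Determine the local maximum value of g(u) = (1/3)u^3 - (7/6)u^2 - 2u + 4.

g'(u) = u^2 - (7/3)u - 2 = 0 at u = -2/3, 3.
Since g''(u) = 2u - 7/3, we get g''(-2/3) = -11/3 < 0 ⇒ local maximum; g''(3) = 11/3 > 0 ⇒ local minimum.
So the local maximum value is g(-2/3) = 382/81.

382/81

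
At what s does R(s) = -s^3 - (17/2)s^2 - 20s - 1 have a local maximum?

-5/3

R'(s) = -3s^2 - 17s - 20 = 0 at s = -4, -5/3.
Second-derivative test with R''(s) = -6s - 17: R''(-4) = 7 > 0 ⇒ local minimum; R''(-5/3) = -7 < 0 ⇒ local maximum.
The local maximum is R(-5/3) = 721/54.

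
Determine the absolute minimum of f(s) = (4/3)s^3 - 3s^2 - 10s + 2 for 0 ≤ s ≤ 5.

f'(s) = 4s^2 - 6s - 10, whose only zero in [0, 5] is s = 5/2.
Evaluating at the critical points and endpoints: f(0) = 2, f(5/2) = -251/12, f(5) = 131/3.
So the minimum is f(5/2) = -251/12.

-251/12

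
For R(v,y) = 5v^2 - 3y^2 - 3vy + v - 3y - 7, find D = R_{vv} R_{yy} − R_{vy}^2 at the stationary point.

-69

∂R/∂v = 10v - 3y + 1 = 0 and ∂R/∂y = -3v - 6y - 3 = 0, so (v, y) = (-5/23, -9/23).
The Hessian has R_{vv} = 10, R_{yy} = -6, R_{vy} = -3, giving D = -69 < 0, so the point is a saddle point.
D = (10)·(-6) − (-3)^2 = -69.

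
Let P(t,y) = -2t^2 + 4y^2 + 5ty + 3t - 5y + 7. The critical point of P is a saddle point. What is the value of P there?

∂P/∂t = -4t + 5y + 3 = 0 and ∂P/∂y = 5t + 8y - 5 = 0, so (t, y) = (49/57, 5/57).
The Hessian has P_{tt} = -4, P_{yy} = 8, P_{ty} = 5, giving D = -57 < 0, so the point is a saddle point.
P(49/57, 5/57) = 460/57.

460/57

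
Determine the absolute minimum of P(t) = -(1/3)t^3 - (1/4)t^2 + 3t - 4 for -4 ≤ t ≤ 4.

-52/3

The derivative is -t^2 - (1/2)t + 3, which vanishes at t = -2 and t = 3/2.
Evaluating at the critical points and endpoints: P(-4) = 4/3, P(-2) = -25/3, P(3/2) = -19/16, P(4) = -52/3.
So the minimum is P(4) = -52/3.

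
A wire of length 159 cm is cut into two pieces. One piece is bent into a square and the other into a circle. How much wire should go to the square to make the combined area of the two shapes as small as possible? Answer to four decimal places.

89.0558

Let x be the length used for the square. Square side x/4; circle radius (159−x)/(2π).
A(x) = (x/4)² + π·((159−x)/(2π))² = x²/16 + (159−x)²/(4π) for 0 ≤ x ≤ 159. A'(x) = x/8 − (159−x)/(2π) = 0 gives x = 4·159/(π+4) ≈ 89.0558.
A'' = 1/8 + 1/(2π) > 0, so this gives the minimum combined area; x ≈ 89.0558 cm to the square.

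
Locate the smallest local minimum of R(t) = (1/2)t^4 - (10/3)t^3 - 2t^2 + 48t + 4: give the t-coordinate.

-2

Critical points: R'(t) = 2t^3 - 10t^2 - 4t + 48 vanishes at t = -2, 3, 4.
Since R''(t) = 6t^2 - 20t - 4, we get R''(-2) = 60 > 0 ⇒ local minimum; R''(3) = -10 < 0 ⇒ local maximum; R''(4) = 12 > 0 ⇒ local minimum.
Thus R has its smallest local minimum at t = -2, with value -196/3.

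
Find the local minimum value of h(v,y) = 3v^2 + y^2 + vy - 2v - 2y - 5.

-67/11

∂h/∂v = 6v + y - 2 = 0 and ∂h/∂y = v + 2y - 2 = 0, so (v, y) = (2/11, 10/11).
The Hessian has h_{vv} = 6, h_{yy} = 2, h_{vy} = 1, giving D = 11 > 0 with h_{vv} > 0, so the point is a local minimum.
h(2/11, 10/11) = -67/11.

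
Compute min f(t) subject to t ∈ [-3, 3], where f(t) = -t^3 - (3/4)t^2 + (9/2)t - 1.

-85/4

Differentiating, f'(t) = -3t^2 - (3/2)t + 9/2; which vanishes at t = -3/2 and t = 1.
Candidates: f(-3) = 23/4; f(-3/2) = -97/16; f(1) = 7/4; f(3) = -85/4.
Hence the absolute minimum is -85/4 at t = 3.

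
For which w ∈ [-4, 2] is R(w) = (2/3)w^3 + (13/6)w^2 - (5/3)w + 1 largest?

2

R'(w) = 2w^2 + (13/3)w - 5/3, which vanishes at w = -5/2 and w = 1/3.
Evaluating at the critical points and endpoints: R(-4) = -1/3,  R(-5/2) = 199/24,  R(1/3) = 115/162,  R(2) = 35/3.
So the maximum is R(2) = 35/3.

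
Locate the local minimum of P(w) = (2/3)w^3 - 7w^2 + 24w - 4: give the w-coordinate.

4

P'(w) = 2w^2 - 14w + 24. Setting P'(w) = 0 gives w ∈ {3, 4}.
Second-derivative test with P''(w) = 4w - 14: P''(3) = -2 < 0 ⇒ local maximum; P''(4) = 2 > 0 ⇒ local minimum.
So the local minimum value is P(4) = 68/3.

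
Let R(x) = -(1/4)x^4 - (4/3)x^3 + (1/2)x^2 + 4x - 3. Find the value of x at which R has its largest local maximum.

-4

R'(x) = -x^3 - 4x^2 + x + 4. Setting R'(x) = 0 gives x ∈ {-4, -1, 1}.
R''(x) = -3x^2 - 8x + 1. R''(-4) = -15 < 0 ⇒ local maximum; R''(-1) = 6 > 0 ⇒ local minimum; R''(1) = -10 < 0 ⇒ local maximum.
Thus R has its largest local maximum at x = -4, with value 31/3.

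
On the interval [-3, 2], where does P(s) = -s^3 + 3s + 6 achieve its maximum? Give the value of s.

-3

The derivative is -3s^2 + 3, which vanishes at s = -1 and s = 1.
Candidates: P(-3) = 24,  P(-1) = 4,  P(1) = 8,  P(2) = 4.
The maximum over the interval is 24, attained at s = -3.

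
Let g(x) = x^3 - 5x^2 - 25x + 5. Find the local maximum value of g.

g'(x) = 3x^2 - 10x - 25. Setting g'(x) = 0 gives x ∈ {-5/3, 5}.
Second-derivative test with g''(x) = 6x - 10: g''(-5/3) = -20 < 0 ⇒ local maximum; g''(5) = 20 > 0 ⇒ local minimum.
The local maximum is g(-5/3) = 760/27.

760/27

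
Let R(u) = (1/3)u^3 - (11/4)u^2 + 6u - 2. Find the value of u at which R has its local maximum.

R'(u) = u^2 - (11/2)u + 6. Setting R'(u) = 0 gives u ∈ {3/2, 4}.
Since R''(u) = 2u - 11/2, we get R''(3/2) = -5/2 < 0 ⇒ local maximum; R''(4) = 5/2 > 0 ⇒ local minimum.
The local maximum is R(3/2) = 31/16.

3/2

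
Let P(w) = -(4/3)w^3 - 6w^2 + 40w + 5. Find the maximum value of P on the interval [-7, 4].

151/3

The derivative is -4w^2 - 12w + 40, which vanishes at w = -5 and w = 2.
Evaluating at the critical points and endpoints: P(-7) = -335/3, P(-5) = -535/3, P(2) = 151/3, P(4) = -49/3.
The maximum over the interval is 151/3, attained at w = 2.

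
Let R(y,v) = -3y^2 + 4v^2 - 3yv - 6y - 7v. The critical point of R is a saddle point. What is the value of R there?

41/19

∂R/∂y = -6y - 3v - 6 = 0 and ∂R/∂v = -3y + 8v - 7 = 0, so (y, v) = (-23/19, 8/19).
The Hessian has R_{yy} = -6, R_{vv} = 8, R_{yv} = -3, giving D = -57 < 0, so the point is a saddle point.
R(-23/19, 8/19) = 41/19.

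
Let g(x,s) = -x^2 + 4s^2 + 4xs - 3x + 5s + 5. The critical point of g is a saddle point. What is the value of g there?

∂g/∂x = -2x + 4s - 3 = 0 and ∂g/∂s = 4x + 8s + 5 = 0, so (x, s) = (-11/8, 1/16).
The Hessian has g_{xx} = -2, g_{ss} = 8, g_{xs} = 4, giving D = -32 < 0, so the point is a saddle point.
g(-11/8, 1/16) = 231/32.

231/32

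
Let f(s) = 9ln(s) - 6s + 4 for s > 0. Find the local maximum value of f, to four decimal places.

f'(s) = 9/s − 6 = 0 gives s = 3/2.
f''(s) = -9/s², which is negative for s > 0, so this is a local maximum.
f(3/2) = 9·ln(3/2) - 9 + 4 ≈ -1.3508.

-1.3508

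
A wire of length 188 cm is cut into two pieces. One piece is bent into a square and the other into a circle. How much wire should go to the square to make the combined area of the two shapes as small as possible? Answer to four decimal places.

Let x be the length used for the square. Square side x/4; circle radius (188−x)/(2π).
A(x) = (x/4)² + π·((188−x)/(2π))² = x²/16 + (188−x)²/(4π) for 0 ≤ x ≤ 188. A'(x) = x/8 − (188−x)/(2π) = 0 gives x = 4·188/(π+4) ≈ 105.2986.
A'' = 1/8 + 1/(2π) > 0, so this gives the minimum combined area; x ≈ 105.2986 cm to the square.

105.2986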